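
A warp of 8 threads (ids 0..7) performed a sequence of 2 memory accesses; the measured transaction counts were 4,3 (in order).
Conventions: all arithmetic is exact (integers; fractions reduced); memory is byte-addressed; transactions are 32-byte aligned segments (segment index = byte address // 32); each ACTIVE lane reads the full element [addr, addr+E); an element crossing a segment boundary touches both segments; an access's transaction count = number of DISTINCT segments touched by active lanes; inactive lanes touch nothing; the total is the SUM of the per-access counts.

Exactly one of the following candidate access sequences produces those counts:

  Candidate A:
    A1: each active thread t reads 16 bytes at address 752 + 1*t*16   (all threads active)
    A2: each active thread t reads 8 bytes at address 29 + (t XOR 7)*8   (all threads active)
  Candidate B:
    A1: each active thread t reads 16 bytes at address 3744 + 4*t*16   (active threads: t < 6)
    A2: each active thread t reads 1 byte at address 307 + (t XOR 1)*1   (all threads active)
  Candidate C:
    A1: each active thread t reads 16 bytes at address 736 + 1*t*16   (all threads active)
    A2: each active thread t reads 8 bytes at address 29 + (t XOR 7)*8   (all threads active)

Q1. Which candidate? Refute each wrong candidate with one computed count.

A: A1 gives 5 transactions, not 4
B: A1 gives 6 transactions, not 4
C: all counts match (4,3)

Answer: C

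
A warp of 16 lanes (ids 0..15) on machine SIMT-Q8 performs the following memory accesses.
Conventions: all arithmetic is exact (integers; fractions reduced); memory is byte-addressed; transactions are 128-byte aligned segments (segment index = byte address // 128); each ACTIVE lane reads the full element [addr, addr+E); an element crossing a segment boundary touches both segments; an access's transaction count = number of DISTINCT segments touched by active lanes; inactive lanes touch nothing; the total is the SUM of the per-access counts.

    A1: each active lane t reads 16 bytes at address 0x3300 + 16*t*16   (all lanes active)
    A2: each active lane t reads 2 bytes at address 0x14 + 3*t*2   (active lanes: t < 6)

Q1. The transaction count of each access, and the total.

A1: 16 transactions
A2: 1 transaction

Answer: 16,1; total 17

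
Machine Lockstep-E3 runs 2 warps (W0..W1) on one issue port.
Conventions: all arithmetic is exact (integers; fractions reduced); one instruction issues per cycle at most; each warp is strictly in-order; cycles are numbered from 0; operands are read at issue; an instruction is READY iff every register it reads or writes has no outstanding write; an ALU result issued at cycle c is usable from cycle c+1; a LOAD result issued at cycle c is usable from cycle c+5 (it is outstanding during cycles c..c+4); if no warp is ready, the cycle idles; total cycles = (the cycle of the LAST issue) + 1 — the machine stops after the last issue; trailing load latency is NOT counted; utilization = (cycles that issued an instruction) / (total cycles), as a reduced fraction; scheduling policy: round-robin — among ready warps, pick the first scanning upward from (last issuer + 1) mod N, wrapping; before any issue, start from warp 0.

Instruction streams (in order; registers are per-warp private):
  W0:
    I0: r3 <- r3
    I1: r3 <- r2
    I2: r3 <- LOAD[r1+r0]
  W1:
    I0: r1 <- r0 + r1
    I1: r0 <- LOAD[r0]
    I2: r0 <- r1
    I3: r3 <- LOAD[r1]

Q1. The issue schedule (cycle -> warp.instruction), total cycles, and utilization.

cycle 0: W0.I0
cycle 1: W1.I0
cycle 2: W0.I1
cycle 3: W1.I1
cycle 4: W0.I2
cycle 5: idle
cycle 6: idle
cycle 7: idle
cycle 8: W1.I2
cycle 9: W1.I3

Answer: 10 cycles, utilization 7/10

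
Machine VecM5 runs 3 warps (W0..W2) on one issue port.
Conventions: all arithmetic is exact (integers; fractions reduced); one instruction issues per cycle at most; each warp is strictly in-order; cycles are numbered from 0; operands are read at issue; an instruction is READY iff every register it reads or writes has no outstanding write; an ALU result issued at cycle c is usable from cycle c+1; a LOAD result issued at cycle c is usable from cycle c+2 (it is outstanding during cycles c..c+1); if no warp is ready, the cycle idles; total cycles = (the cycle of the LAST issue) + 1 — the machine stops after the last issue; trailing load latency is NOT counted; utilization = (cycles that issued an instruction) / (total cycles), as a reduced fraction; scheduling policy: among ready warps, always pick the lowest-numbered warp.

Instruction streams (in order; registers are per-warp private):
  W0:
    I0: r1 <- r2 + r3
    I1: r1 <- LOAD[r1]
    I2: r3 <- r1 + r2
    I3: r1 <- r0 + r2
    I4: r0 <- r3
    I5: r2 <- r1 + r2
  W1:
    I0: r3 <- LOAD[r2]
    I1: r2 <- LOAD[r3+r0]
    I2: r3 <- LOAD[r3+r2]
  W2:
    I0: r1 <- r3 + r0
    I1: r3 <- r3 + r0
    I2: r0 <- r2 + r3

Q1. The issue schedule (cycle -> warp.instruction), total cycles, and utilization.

cycle 0: W0.I0
cycle 1: W0.I1
cycle 2: W1.I0
cycle 3: W0.I2
cycle 4: W0.I3
cycle 5: W0.I4
cycle 6: W0.I5
cycle 7: W1.I1
cycle 8: W2.I0
cycle 9: W1.I2
cycle 10: W2.I1
cycle 11: W2.I2

Answer: 12 cycles, utilization 1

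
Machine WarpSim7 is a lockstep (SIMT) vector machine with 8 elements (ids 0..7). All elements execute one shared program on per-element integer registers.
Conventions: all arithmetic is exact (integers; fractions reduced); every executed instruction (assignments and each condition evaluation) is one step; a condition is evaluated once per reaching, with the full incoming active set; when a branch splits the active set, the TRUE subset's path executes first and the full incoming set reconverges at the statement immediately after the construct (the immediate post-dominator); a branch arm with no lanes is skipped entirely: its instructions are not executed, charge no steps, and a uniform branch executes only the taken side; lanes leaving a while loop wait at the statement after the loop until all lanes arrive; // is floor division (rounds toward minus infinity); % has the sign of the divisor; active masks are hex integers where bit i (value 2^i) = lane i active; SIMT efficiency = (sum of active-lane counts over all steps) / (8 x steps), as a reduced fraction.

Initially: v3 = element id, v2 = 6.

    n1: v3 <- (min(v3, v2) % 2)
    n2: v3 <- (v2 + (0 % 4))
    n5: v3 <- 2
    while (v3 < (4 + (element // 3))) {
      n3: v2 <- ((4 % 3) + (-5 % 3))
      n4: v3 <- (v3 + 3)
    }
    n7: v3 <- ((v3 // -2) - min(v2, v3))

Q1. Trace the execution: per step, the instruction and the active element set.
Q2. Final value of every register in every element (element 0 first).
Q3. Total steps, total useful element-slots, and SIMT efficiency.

step 0: v3 <- (min(v3, v2) % 2)      0xff
step 1: v3 <- (v2 + (0 % 4))         0xff
step 2: v3 <- 2                      0xff
step 3: eval (v3 < (4 + (element // 3))) 0xff
step 4: v2 <- ((4 % 3) + (-5 % 3))   0xff
step 5: v3 <- (v3 + 3)               0xff
step 6: eval (v3 < (4 + (element // 3))) 0xff
step 7: v2 <- ((4 % 3) + (-5 % 3))   0xc0
step 8: v3 <- (v3 + 3)               0xc0
step 9: eval (v3 < (4 + (element // 3))) 0xc0
step 10: v3 <- ((v3 // -2) - min(v2, v3)) 0xff

Answer: 11 steps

v3: -5,-5,-5,-5,-5,-5,-6,-6
v2: 2,2,2,2,2,2,2,2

steps = 11; useful = 70; efficiency = 70/88 = 35/44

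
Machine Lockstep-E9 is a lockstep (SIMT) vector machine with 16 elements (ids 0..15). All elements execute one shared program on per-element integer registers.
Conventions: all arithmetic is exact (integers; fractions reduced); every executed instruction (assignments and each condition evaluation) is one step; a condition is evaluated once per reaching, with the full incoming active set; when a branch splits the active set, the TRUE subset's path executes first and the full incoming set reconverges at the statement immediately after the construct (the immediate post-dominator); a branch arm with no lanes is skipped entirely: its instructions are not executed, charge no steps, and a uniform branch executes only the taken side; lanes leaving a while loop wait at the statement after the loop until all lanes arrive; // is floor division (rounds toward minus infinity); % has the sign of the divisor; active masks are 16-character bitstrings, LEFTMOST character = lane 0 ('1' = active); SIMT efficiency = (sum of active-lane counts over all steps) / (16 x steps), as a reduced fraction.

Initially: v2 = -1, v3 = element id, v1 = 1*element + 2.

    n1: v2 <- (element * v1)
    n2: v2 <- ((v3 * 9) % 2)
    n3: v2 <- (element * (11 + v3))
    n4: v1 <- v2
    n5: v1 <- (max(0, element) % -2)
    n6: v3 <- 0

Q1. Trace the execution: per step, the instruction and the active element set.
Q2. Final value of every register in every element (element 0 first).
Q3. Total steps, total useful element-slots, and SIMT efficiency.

step 0: v2 <- (element * v1)         1111111111111111
step 1: v2 <- ((v3 * 9) % 2)         1111111111111111
step 2: v2 <- (element * (11 + v3))  1111111111111111
step 3: v1 <- v2                     1111111111111111
step 4: v1 <- (max(0, element) % -2) 1111111111111111
step 5: v3 <- 0                      1111111111111111

Answer: 6 steps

v2: 0,12,26,42,60,80,102,126,152,180,210,242,276,312,350,390
v3: 0,0,0,0,0,0,0,0,0,0,0,0,0,0,0,0
v1: 0,-1,0,-1,0,-1,0,-1,0,-1,0,-1,0,-1,0,-1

steps = 6; useful = 96; efficiency = 96/96 = 1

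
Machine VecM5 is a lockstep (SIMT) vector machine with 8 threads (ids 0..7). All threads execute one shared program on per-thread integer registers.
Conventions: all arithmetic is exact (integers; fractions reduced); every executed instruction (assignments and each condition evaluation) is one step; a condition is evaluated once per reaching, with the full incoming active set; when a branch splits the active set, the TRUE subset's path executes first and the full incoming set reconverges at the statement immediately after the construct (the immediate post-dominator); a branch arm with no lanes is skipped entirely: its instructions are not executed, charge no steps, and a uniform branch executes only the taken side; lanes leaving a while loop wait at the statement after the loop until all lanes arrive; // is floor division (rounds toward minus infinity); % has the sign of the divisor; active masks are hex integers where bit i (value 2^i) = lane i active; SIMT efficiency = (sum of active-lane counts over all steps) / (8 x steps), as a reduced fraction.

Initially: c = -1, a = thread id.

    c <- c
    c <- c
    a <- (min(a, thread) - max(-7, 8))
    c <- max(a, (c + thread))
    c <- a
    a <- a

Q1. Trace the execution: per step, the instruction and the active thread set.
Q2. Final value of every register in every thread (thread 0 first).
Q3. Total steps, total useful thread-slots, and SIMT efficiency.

step 0: c <- c                       0xff
step 1: c <- c                       0xff
step 2: a <- (min(a, thread) - max(-7, 8)) 0xff
step 3: c <- max(a, (c + thread))    0xff
step 4: c <- a                       0xff
step 5: a <- a                       0xff

Answer: 6 steps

c: -8,-7,-6,-5,-4,-3,-2,-1
a: -8,-7,-6,-5,-4,-3,-2,-1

steps = 6; useful = 48; efficiency = 48/48 = 1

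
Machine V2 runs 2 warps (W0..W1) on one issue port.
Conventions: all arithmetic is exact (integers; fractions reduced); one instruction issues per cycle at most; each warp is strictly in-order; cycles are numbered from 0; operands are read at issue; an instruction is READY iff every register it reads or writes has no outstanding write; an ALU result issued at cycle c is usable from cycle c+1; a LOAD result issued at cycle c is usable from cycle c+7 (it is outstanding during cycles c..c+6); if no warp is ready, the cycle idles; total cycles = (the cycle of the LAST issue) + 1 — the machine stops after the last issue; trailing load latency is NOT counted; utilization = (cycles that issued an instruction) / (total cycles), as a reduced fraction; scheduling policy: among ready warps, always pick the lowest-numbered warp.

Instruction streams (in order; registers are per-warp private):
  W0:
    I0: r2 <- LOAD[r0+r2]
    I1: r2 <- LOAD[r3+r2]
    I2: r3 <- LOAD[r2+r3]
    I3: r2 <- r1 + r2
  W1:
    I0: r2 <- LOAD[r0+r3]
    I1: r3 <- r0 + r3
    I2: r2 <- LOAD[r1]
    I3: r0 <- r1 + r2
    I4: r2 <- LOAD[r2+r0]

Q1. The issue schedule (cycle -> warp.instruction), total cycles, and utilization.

cycle 0: W0.I0
cycle 1: W1.I0
cycle 2: W1.I1
cycle 3: idle
cycle 4: idle
cycle 5: idle
cycle 6: idle
cycle 7: W0.I1
cycle 8: W1.I2
cycle 9: idle
cycle 10: idle
cycle 11: idle
cycle 12: idle
cycle 13: idle
cycle 14: W0.I2
cycle 15: W0.I3
cycle 16: W1.I3
cycle 17: W1.I4

Answer: 18 cycles, utilization 1/2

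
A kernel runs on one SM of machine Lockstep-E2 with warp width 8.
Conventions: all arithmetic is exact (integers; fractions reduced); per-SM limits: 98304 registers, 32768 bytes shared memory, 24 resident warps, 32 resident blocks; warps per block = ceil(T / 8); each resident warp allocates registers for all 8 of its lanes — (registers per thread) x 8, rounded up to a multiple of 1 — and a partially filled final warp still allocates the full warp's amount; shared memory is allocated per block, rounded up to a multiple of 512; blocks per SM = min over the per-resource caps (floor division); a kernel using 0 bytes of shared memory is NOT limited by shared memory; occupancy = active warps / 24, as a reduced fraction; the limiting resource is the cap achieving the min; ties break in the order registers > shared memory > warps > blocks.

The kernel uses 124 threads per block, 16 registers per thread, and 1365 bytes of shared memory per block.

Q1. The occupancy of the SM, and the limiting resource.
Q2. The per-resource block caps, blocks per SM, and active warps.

Answer: occupancy 2/3, limited by warps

registers: 48 blocks
shared memory: 21 blocks
warps: 1 block
blocks: 32 blocks

Answer: 1 block, 16 active warps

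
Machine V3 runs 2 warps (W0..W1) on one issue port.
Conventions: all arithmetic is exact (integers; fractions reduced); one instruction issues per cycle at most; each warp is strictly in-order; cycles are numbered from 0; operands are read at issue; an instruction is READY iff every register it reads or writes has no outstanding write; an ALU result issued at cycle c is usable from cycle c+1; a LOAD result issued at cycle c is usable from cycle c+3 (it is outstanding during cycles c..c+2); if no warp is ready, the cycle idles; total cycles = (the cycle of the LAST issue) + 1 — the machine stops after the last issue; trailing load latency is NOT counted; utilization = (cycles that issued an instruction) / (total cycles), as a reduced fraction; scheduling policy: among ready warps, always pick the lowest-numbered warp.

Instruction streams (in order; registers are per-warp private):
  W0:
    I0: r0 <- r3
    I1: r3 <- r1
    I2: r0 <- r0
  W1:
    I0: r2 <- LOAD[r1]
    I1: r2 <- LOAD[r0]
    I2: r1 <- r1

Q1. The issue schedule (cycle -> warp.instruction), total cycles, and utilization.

cycle 0: W0.I0
cycle 1: W0.I1
cycle 2: W0.I2
cycle 3: W1.I0
cycle 4: idle
cycle 5: idle
cycle 6: W1.I1
cycle 7: W1.I2

Answer: 8 cycles, utilization 3/4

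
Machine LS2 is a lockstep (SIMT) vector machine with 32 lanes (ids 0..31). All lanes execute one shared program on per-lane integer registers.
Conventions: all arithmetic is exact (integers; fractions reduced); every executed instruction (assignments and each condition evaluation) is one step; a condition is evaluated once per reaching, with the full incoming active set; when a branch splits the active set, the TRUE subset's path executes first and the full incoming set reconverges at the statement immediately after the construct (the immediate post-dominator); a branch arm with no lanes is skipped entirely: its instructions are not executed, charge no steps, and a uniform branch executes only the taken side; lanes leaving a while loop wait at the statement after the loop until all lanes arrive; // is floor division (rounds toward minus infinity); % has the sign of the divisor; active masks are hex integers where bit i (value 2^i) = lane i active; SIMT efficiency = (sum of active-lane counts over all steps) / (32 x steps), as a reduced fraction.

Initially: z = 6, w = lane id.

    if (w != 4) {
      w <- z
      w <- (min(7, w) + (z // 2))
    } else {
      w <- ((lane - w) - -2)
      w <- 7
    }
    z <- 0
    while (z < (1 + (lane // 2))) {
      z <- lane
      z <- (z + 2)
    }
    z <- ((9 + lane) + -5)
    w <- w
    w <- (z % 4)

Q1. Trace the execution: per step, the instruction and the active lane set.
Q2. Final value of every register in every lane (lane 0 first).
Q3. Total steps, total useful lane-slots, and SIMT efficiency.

step 0: eval (w != 4)                0xffffffff
step 1: w <- z                       0xffffffef
step 2: w <- (min(7, w) + (z // 2))  0xffffffef
step 3: w <- ((lane - w) - -2)       0x00000010
step 4: w <- 7                       0x00000010
step 5: z <- 0                       0xffffffff
step 6: eval (z < (1 + (lane // 2))) 0xffffffff
step 7: z <- lane                    0xffffffff
step 8: z <- (z + 2)                 0xffffffff
step 9: eval (z < (1 + (lane // 2))) 0xffffffff
step 10: z <- ((9 + lane) + -5)       0xffffffff
step 11: w <- w                       0xffffffff
step 12: w <- (z % 4)                 0xffffffff

Answer: 13 steps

z: 4,5,6,7,8,9,10,11,12,13,14,15,16,17,18,19,20,21,22,23,24,25,26,27,28,29,30,31,32,33,34,35
w: 0,1,2,3,0,1,2,3,0,1,2,3,0,1,2,3,0,1,2,3,0,1,2,3,0,1,2,3,0,1,2,3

steps = 13; useful = 352; efficiency = 352/416 = 11/13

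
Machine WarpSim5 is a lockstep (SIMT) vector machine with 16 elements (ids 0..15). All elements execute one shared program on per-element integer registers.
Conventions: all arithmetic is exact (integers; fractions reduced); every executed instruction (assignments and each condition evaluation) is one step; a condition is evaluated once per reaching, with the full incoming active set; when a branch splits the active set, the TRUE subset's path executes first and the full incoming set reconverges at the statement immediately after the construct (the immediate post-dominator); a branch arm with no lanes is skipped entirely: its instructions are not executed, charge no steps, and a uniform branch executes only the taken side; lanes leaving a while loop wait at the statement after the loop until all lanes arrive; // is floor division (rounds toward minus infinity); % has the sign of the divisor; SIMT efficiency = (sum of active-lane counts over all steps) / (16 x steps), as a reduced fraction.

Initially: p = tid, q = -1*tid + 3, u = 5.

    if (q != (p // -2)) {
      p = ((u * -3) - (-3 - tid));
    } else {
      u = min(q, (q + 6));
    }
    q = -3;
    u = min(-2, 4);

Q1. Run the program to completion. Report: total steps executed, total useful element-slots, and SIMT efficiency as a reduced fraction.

Answer: 5 steps, 64 useful, 4/5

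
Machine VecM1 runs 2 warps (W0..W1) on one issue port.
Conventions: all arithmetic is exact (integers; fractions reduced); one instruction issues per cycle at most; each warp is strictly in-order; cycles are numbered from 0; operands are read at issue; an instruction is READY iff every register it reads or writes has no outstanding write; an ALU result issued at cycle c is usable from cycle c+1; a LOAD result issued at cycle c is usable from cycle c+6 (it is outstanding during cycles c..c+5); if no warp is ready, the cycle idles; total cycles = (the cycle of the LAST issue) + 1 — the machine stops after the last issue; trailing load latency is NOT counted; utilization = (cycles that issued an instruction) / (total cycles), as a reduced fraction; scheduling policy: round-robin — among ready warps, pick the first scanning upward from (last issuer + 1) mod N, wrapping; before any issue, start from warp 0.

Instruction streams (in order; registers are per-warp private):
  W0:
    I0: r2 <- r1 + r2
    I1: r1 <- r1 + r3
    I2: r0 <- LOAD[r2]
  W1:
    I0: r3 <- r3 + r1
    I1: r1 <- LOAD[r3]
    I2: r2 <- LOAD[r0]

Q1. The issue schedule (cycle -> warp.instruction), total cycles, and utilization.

cycle 0: W0.I0
cycle 1: W1.I0
cycle 2: W0.I1
cycle 3: W1.I1
cycle 4: W0.I2
cycle 5: W1.I2

Answer: 6 cycles, utilization 1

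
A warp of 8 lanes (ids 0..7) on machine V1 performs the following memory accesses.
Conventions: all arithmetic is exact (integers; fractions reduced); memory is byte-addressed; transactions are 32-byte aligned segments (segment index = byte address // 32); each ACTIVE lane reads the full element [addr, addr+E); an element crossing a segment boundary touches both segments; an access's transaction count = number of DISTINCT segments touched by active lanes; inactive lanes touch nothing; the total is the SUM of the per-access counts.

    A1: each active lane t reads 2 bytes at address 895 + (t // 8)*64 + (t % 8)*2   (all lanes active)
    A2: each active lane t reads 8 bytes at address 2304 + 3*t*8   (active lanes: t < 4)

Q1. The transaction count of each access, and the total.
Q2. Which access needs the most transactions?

A1: 2 transactions
A2: 3 transactions

Answer: 2,3; total 5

Answer: A2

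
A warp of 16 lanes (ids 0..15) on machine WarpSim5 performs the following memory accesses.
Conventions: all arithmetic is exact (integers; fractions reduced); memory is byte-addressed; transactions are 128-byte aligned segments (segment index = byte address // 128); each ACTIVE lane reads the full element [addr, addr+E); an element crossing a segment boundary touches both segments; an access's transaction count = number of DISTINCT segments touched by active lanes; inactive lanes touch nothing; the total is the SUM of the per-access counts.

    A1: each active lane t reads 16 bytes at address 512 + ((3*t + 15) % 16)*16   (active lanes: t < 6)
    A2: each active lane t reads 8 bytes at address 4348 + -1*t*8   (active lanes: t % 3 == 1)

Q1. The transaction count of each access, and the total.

A1: 2 transactions
A2: 1 transaction

Answer: 2,1; total 3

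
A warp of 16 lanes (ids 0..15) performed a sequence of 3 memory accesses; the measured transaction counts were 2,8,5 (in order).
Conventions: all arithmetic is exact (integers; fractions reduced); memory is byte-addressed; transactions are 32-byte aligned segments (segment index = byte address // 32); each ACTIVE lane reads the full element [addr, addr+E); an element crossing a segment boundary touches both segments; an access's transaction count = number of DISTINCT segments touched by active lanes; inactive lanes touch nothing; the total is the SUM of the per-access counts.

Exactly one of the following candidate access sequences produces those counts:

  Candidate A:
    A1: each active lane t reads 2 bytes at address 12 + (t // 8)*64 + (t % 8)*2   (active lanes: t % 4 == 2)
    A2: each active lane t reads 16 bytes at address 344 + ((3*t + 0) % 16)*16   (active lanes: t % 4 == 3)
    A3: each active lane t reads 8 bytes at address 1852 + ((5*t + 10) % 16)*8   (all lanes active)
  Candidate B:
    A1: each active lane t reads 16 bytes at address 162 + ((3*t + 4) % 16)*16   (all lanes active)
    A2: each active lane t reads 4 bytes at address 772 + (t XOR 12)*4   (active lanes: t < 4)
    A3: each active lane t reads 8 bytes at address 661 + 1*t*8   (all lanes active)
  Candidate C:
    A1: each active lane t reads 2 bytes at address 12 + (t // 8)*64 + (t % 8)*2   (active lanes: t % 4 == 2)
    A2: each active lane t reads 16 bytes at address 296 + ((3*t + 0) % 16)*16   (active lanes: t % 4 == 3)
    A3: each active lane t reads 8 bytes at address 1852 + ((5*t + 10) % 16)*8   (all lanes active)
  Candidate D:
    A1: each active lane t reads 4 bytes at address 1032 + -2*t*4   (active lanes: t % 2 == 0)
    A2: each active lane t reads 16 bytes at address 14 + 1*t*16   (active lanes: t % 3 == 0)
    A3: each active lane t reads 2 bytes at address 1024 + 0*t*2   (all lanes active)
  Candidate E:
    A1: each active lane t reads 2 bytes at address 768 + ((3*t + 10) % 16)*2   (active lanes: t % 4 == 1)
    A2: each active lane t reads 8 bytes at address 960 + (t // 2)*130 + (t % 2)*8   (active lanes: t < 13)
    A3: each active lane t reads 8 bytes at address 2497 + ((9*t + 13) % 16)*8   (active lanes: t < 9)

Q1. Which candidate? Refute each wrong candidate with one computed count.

A: A2 gives 4 transactions, not 8
B: A1 gives 9 transactions, not 2
D: A1 gives 5 transactions, not 2
E: A1 gives 1 transaction, not 2
C: all counts match (2,8,5)

Answer: C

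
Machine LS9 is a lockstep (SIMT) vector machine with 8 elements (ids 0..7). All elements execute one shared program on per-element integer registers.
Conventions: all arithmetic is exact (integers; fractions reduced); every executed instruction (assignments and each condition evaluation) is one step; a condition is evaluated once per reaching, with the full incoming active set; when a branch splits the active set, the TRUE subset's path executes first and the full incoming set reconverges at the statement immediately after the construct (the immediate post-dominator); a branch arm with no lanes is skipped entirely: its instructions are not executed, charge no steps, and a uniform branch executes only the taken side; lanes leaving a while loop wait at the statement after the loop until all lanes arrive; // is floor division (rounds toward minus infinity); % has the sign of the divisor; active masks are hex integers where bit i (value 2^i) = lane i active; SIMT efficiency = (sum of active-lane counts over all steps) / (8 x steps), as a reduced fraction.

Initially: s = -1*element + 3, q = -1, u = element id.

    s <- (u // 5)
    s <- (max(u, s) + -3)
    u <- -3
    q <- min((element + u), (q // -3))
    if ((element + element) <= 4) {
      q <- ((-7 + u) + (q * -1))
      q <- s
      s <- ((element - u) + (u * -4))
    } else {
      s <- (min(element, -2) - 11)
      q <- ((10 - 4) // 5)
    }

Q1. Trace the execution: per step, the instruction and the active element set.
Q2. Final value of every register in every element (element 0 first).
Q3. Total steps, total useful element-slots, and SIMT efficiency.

step 0: s <- (u // 5)                0xff
step 1: s <- (max(u, s) + -3)        0xff
step 2: u <- -3                      0xff
step 3: q <- min((element + u), (q // -3)) 0xff
step 4: eval ((element + element) <= 4) 0xff
step 5: q <- ((-7 + u) + (q * -1))   0x07
step 6: q <- s                       0x07
step 7: s <- ((element - u) + (u * -4)) 0x07
step 8: s <- (min(element, -2) - 11) 0xf8
step 9: q <- ((10 - 4) // 5)         0xf8

Answer: 10 steps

s: 15,16,17,-13,-13,-13,-13,-13
q: -3,-2,-1,1,1,1,1,1
u: -3,-3,-3,-3,-3,-3,-3,-3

steps = 10; useful = 59; efficiency = 59/80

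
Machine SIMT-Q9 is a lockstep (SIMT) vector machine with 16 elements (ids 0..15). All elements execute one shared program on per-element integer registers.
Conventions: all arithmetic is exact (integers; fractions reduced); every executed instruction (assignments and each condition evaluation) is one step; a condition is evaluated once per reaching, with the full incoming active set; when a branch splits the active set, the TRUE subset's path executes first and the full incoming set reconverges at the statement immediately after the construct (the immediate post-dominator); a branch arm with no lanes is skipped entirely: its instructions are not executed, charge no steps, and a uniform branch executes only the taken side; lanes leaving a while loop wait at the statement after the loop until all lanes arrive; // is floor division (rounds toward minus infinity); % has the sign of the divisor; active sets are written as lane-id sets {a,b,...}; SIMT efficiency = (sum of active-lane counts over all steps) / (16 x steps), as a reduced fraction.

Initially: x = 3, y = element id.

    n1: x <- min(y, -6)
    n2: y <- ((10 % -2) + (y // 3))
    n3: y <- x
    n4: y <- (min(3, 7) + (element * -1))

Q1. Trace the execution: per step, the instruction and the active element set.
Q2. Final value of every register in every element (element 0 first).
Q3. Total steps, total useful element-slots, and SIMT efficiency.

step 0: x <- min(y, -6)              {0,1,2,3,4,5,6,7,8,9,10,11,12,13,14,15}
step 1: y <- ((10 % -2) + (y // 3))  {0,1,2,3,4,5,6,7,8,9,10,11,12,13,14,15}
step 2: y <- x                       {0,1,2,3,4,5,6,7,8,9,10,11,12,13,14,15}
step 3: y <- (min(3, 7) + (element * -1)) {0,1,2,3,4,5,6,7,8,9,10,11,12,13,14,15}

Answer: 4 steps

x: -6,-6,-6,-6,-6,-6,-6,-6,-6,-6,-6,-6,-6,-6,-6,-6
y: 3,2,1,0,-1,-2,-3,-4,-5,-6,-7,-8,-9,-10,-11,-12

steps = 4; useful = 64; efficiency = 64/64 = 1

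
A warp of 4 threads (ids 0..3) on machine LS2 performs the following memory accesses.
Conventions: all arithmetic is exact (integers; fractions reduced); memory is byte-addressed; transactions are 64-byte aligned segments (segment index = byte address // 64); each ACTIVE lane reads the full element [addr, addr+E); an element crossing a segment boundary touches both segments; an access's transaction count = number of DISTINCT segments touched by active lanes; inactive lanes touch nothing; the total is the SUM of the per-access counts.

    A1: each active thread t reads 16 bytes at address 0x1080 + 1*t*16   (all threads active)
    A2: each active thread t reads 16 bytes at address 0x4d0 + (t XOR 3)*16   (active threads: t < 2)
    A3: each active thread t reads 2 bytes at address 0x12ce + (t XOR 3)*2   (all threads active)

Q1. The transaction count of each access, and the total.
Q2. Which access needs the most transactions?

A1: 1 transaction
A2: 2 transactions
A3: 1 transaction

Answer: 1,2,1; total 4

Answer: A2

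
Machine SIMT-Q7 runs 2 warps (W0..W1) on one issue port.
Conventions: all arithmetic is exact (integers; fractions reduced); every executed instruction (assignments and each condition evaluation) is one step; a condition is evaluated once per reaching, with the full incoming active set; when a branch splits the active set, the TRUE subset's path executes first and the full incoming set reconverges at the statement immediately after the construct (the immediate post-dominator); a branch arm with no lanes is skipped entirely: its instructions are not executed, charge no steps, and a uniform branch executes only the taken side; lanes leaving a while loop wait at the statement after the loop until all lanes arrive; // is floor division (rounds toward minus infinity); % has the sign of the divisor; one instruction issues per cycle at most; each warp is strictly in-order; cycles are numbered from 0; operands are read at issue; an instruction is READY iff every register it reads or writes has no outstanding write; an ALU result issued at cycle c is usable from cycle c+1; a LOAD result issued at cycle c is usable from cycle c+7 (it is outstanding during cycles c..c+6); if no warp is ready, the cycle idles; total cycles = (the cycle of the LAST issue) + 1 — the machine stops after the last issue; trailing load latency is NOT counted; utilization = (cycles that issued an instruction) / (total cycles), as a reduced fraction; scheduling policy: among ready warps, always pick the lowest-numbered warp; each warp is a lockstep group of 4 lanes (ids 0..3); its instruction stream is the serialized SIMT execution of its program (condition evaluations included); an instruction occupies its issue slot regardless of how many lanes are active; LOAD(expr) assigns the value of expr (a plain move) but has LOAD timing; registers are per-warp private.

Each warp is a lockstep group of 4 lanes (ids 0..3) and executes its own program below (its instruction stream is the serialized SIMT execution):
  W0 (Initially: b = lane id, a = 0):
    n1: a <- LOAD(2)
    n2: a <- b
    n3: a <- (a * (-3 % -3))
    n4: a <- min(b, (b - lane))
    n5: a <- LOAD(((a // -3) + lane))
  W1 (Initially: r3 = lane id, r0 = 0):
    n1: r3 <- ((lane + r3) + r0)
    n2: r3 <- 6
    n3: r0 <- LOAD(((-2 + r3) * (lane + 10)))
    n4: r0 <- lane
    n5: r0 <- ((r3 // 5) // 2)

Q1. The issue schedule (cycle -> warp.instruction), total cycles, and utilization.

cycle 0: W0.I0
cycle 1: W1.I0
cycle 2: W1.I1
cycle 3: W1.I2
cycle 4: idle
cycle 5: idle
cycle 6: idle
cycle 7: W0.I1
cycle 8: W0.I2
cycle 9: W0.I3
cycle 10: W0.I4
cycle 11: W1.I3
cycle 12: W1.I4

Answer: 13 cycles, utilization 10/13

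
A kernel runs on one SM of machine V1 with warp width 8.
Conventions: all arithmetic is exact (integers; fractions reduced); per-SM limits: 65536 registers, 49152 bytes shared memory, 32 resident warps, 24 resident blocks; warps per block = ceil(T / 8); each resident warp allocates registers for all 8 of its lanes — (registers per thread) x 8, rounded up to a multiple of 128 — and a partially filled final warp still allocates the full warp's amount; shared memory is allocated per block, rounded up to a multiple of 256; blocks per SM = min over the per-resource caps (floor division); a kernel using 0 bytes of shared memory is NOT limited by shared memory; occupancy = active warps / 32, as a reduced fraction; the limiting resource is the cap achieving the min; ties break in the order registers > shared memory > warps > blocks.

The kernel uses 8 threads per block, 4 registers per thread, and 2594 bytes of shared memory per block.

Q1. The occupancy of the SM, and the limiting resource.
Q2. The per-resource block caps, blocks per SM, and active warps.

Answer: occupancy 17/32, limited by shared memory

registers: 512 blocks
shared memory: 17 blocks
warps: 32 blocks
blocks: 24 blocks

Answer: 17 blocks, 17 active warps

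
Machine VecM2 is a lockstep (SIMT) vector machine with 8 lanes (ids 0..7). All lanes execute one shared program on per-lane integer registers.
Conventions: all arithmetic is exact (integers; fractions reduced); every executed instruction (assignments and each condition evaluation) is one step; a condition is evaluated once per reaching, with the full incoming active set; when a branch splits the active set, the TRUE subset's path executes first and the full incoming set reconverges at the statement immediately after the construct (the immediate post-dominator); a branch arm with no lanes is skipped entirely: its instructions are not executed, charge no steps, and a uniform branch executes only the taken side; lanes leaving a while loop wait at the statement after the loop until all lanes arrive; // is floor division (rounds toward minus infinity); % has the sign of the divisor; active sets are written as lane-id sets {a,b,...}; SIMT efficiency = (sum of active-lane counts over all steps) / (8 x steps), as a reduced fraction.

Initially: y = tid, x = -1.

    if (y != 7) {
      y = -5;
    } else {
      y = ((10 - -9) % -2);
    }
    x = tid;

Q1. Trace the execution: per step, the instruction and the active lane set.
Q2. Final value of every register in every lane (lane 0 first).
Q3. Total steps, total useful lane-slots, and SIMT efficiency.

step 0: eval (y != 7)                {0,1,2,3,4,5,6,7}
step 1: y <- -5                      {0,1,2,3,4,5,6}
step 2: y <- ((10 - -9) % -2)        {7}
step 3: x <- tid                     {0,1,2,3,4,5,6,7}

Answer: 4 steps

y: -5,-5,-5,-5,-5,-5,-5,-1
x: 0,1,2,3,4,5,6,7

steps = 4; useful = 24; efficiency = 24/32 = 3/4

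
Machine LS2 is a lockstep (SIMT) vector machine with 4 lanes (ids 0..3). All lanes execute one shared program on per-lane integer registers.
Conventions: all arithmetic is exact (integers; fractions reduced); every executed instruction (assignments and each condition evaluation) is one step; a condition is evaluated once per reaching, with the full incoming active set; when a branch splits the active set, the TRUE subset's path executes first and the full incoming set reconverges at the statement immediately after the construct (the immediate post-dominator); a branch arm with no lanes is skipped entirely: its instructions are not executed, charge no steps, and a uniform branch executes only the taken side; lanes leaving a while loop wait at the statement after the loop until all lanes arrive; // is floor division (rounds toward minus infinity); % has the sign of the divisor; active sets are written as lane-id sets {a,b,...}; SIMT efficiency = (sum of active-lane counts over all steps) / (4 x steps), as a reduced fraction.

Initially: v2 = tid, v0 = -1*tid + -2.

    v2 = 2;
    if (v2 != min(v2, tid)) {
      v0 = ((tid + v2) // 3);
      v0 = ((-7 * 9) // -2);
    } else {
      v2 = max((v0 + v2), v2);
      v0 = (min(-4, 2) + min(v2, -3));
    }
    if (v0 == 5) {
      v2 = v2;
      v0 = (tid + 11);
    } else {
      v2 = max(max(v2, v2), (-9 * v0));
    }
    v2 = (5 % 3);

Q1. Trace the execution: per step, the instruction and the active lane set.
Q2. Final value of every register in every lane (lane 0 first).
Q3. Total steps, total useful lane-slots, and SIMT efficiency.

step 0: v2 <- 2                      {0,1,2,3}
step 1: eval (v2 != min(v2, tid))    {0,1,2,3}
step 2: v0 <- ((tid + v2) // 3)      {0,1}
step 3: v0 <- ((-7 * 9) // -2)       {0,1}
step 4: v2 <- max((v0 + v2), v2)     {2,3}
step 5: v0 <- (min(-4, 2) + min(v2, -3)) {2,3}
step 6: eval (v0 == 5)               {0,1,2,3}
step 7: v2 <- max(max(v2, v2), (-9 * v0)) {0,1,2,3}
step 8: v2 <- (5 % 3)                {0,1,2,3}

Answer: 9 steps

v2: 2,2,2,2
v0: 31,31,-7,-7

steps = 9; useful = 28; efficiency = 28/36 = 7/9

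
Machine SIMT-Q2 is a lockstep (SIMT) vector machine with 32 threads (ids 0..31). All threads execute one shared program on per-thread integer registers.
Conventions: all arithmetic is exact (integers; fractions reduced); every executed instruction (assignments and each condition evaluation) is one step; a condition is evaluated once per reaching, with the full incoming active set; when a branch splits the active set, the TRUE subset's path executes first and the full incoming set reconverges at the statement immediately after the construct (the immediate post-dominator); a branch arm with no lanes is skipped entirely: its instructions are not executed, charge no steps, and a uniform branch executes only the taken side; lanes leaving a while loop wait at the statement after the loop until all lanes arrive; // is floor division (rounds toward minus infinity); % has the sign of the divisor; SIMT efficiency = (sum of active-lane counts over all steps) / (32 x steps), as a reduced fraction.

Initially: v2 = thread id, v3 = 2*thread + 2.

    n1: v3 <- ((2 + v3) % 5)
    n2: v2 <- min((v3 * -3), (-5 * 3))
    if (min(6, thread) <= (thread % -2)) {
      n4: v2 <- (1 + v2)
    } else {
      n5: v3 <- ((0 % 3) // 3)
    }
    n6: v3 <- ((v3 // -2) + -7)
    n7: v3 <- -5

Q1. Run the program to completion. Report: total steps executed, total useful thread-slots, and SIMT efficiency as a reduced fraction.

Answer: 7 steps, 192 useful, 6/7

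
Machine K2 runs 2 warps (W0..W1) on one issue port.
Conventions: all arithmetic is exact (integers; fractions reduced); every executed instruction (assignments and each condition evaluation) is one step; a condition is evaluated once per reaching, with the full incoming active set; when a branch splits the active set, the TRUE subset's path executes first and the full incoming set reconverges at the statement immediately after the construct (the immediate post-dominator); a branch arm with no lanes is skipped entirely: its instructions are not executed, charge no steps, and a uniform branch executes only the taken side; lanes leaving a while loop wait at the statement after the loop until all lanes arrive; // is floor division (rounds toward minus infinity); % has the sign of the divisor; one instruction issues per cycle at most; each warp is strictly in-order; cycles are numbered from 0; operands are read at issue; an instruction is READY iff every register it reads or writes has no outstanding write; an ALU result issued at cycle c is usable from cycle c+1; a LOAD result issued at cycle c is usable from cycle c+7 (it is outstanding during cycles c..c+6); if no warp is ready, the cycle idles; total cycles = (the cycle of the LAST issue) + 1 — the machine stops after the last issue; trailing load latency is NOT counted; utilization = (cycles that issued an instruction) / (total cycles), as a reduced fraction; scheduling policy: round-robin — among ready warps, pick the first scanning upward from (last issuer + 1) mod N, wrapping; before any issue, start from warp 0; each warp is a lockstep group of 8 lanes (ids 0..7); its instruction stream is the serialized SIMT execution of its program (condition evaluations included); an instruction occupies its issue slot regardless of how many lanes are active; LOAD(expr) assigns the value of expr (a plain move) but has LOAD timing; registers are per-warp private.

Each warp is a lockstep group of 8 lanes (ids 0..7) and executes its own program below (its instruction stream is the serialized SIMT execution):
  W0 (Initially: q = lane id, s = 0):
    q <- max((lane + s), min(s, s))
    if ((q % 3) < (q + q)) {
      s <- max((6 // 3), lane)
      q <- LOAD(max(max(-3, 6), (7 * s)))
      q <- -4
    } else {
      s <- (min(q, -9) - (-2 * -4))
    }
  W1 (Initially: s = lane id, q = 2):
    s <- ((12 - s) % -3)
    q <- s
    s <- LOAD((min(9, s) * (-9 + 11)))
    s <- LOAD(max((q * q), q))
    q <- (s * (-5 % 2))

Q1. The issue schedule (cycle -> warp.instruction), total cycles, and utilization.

cycle 0: W0.I0
cycle 1: W1.I0
cycle 2: W0.I1
cycle 3: W1.I1
cycle 4: W0.I2
cycle 5: W1.I2
cycle 6: W0.I3
cycle 7: idle
cycle 8: idle
cycle 9: idle
cycle 10: idle
cycle 11: idle
cycle 12: W1.I3
cycle 13: W0.I4
cycle 14: W0.I5
cycle 15: idle
cycle 16: idle
cycle 17: idle
cycle 18: idle
cycle 19: W1.I4

Answer: 20 cycles, utilization 11/20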